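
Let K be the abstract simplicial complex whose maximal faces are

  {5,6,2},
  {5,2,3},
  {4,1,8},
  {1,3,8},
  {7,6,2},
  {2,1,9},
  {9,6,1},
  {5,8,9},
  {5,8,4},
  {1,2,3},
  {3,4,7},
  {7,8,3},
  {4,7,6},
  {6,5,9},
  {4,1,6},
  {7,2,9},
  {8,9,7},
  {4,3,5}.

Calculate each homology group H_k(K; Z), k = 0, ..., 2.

H_0 = Z,  H_1 = Z ⊕ Z_2,  H_2 = 0.

Take the total order 1 < 2 < 3 < 4 < 5 < 6 < 7 < 8 < 9 on the vertex set. Then K (dimension 2) consists of the simplices:

  0-simplices (9): [1], [2], [3], [4], [5], [6], [7], [8], [9]
  1-simplices (27): (27 of them)
  2-simplices (18): [1,2,3], [1,2,9], [1,3,8], [1,4,6], [1,4,8], [1,6,9], [2,3,5], [2,5,6], [2,6,7], [2,7,9], [3,4,5], [3,4,7], [3,7,8], [4,5,8], [4,6,7], [5,6,9], [5,8,9], [7,8,9]

so the chain groups are C_0 ≅ Z^9, C_1 ≅ Z^27, C_2 ≅ Z^18.

The boundary map ∂_1: C_1 → C_0 is given by ∂[p,q] = [q] − [p]. For instance
  ∂[7,8] = [8] − [7].
The resulting 9×27 matrix has rank 8, and its Smith normal form has invariant factors (1,1,1,1,1,1,1,1).

Boundary ∂_2: C_2 → C_1 sends each 2-simplex [p,q,r] to [q,r] − [p,r] + [p,q]. For instance
  ∂[3,4,5] = [4,5] − [3,5] + [3,4],
  ∂[3,7,8] = [7,8] − [3,8] + [3,7].
This gives a 27×18 integer matrix of rank 18; reducing to Smith normal form yields diagonal entries (1,1,1,1,1,1,1,1,1,1,1,1,1,1,1,1,1,2).

Computing H_k = (kernel of ∂_k) / (image of ∂_{k+1}):

  H_0: rank C_0 − rank ∂_1 = 9 − 8 = 1, and the invariant factors of ∂_1 are all 1, so H_0 ≅ Z.
  H_1: rank ker ∂_1 − rank ∂_2 = (27 − 8) − 18 = 1, and ∂_2 has invariant factor 2 > 1, so H_1 ≅ Z ⊕ Z_2.
  H_2: rank ker ∂_2 − rank ∂_3 = (18 − 18) − 0 = 0, and there is no ∂_3, so H_2 ≅ 0.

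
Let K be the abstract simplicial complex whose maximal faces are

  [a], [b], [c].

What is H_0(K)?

Fix the vertex order a < b < c and write every simplex with vertices in increasing order. Then dim K = 0 and the simplices of K are:

  0-simplices (3): a, b, c

so the chain groups are C_0 ≅ Z^3.

Reading off H_k = ker ∂_k / im ∂_{k+1}:

  H_0: rank C_0 − rank ∂_1 = 3 − 0 = 3, and there is no ∂_1, so H_0 ≅ Z^3.

H_0 = Z^3.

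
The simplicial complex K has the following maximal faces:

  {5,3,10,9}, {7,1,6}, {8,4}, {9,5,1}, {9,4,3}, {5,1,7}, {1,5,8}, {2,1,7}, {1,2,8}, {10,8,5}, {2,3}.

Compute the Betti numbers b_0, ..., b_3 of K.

b_0 = 1, b_1 = 2, b_2 = 0, b_3 = 0.

Fix the vertex order 1 < 2 < 3 < 4 < 5 < 6 < 7 < 8 < 9 < 10 and write every simplex with vertices in increasing order. Then dim K = 3 and the simplices of K are:

  0-simplices (10): [1], [2], [3], [4], [5], [6], [7], [8], [9], [10]
  1-simplices (22): [1,2], [1,5], [1,6], [1,7], [1,8], [1,9], [2,3], [2,7], [2,8], [3,4], [3,5], [3,9], [3,10], [4,8], [4,9], [5,7], [5,8], [5,9], [5,10], [6,7], [8,10], [9,10]
  2-simplices (12): [1,2,7], [1,2,8], [1,5,7], [1,5,8], [1,5,9], [1,6,7], [3,4,9], [3,5,9], [3,5,10], [3,9,10], [5,8,10], [5,9,10]
  3-simplices (1): [3,5,9,10]

giving chain groups C_0 ≅ Z^10, C_1 ≅ Z^22, C_2 ≅ Z^12, C_3 ≅ Z^1.

The boundary map ∂_1: C_1 → C_0 maps an edge to its endpoints' difference, ∂[p,q] = q − p. For instance
  ∂[1,8] = [8] − [1].
This gives a 10×22 integer matrix of rank 9; reducing to Smith normal form yields diagonal entries (1,1,1,1,1,1,1,1,1).

Boundary ∂_2: C_2 → C_1 sends each 2-simplex [p,q,r] to [q,r] − [p,r] + [p,q]. For instance
  ∂[1,5,8] = [5,8] − [1,8] + [1,5],
  ∂[3,4,9] = [4,9] − [3,9] + [3,4].
This gives a 22×12 integer matrix of rank 11; reducing to Smith normal form yields diagonal entries (1,1,1,1,1,1,1,1,1,1,1).

∂_3: C_3 → C_2 sends each 3-simplex σ to the alternating sum Σ_i (−1)^i (σ with its i-th vertex removed). For instance
  ∂[3,5,9,10] = [5,9,10] − [3,9,10] + [3,5,10] − [3,5,9].
The 12×1 boundary matrix has rank 1 and Smith normal form diag(1).

Reading off H_k = ker ∂_k / im ∂_{k+1}:

  H_0: rank C_0 − rank ∂_1 = 10 − 9 = 1, and the invariant factors of ∂_1 are all 1, so H_0 ≅ Z.
  H_1: rank ker ∂_1 − rank ∂_2 = (22 − 9) − 11 = 2, and the invariant factors of ∂_2 are all 1, so H_1 ≅ Z^2.
  H_2: rank ker ∂_2 − rank ∂_3 = (12 − 11) − 1 = 0, and the invariant factors of ∂_3 are all 1, so H_2 ≅ 0.
  H_3: rank ker ∂_3 − rank ∂_4 = (1 − 1) − 0 = 0, and there is no ∂_4, so H_3 ≅ 0.

As a check, the Euler characteristic is 10 − 22 + 12 − 1 = -1, which agrees with 1 − 2 + 0 − 0 = -1.

Hence the Betti numbers are b_0 = 1, b_1 = 2, b_2 = 0, b_3 = 0.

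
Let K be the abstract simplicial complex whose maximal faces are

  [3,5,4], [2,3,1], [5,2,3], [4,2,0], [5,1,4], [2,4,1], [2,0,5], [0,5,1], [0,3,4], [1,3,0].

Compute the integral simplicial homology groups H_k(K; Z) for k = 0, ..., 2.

H_0 = Z,  H_1 = Z/2,  H_2 = 0.

Fix the vertex order 0 < 1 < 2 < 3 < 4 < 5 and write every simplex with vertices in increasing order. Then dim K = 2 and the simplices of K are:

  0-simplices (6): [0], [1], [2], [3], [4], [5]
  1-simplices (15): [0,1], [0,2], [0,3], [0,4], [0,5], [1,2], [1,3], [1,4], [1,5], [2,3], [2,4], [2,5], [3,4], [3,5], [4,5]
  2-simplices (10): [0,1,3], [0,1,5], [0,2,4], [0,2,5], [0,3,4], [1,2,3], [1,2,4], [1,4,5], [2,3,5], [3,4,5]

Hence C_0 ≅ Z^6, C_1 ≅ Z^15, C_2 ≅ Z^10.

∂_1: C_1 → C_0 maps an edge to its endpoints' difference, ∂[p,q] = q − p. For instance
  ∂[4,5] = [5] − [4].
The resulting 6×15 matrix has rank 5, and its Smith normal form has invariant factors (1,1,1,1,1).

Boundary ∂_2: C_2 → C_1 maps a triangle to the signed sum of its edges. For instance
  ∂[0,3,4] = [3,4] − [0,4] + [0,3],
  ∂[2,3,5] = [3,5] − [2,5] + [2,3].
This gives a 15×10 integer matrix of rank 10; reducing to Smith normal form yields diagonal entries (1,1,1,1,1,1,1,1,1,2).

Computing H_k = (kernel of ∂_k) / (image of ∂_{k+1}):

  H_0: rank C_0 − rank ∂_1 = 6 − 5 = 1, and the invariant factors of ∂_1 are all 1, so H_0 ≅ Z.
  H_1: rank ker ∂_1 − rank ∂_2 = (15 − 5) − 10 = 0, and ∂_2 has invariant factor 2 > 1, so H_1 ≅ Z/2.
  H_2: rank ker ∂_2 − rank ∂_3 = (10 − 10) − 0 = 0, and there is no ∂_3, so H_2 ≅ 0.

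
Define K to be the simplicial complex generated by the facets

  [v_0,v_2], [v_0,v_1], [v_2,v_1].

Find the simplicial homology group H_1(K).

Order the vertices as v_0 < v_1 < v_2. Listing each simplex with vertices in this order, K has dimension 1 with simplices:

  0-simplices (3): [v_0], [v_1], [v_2]
  1-simplices (3): [v_0,v_1], [v_0,v_2], [v_1,v_2]

giving chain groups C_0 ≅ Z^3, C_1 ≅ Z^3.

Boundary ∂_1: C_1 → C_0 is given by ∂[p,q] = [q] − [p]. For instance
  ∂[v_0,v_2] = [v_2] − [v_0].
The 3×3 boundary matrix has rank 2 and Smith normal form diag(1,1).

Now H_k = ker ∂_k / im ∂_{k+1}, so:

  H_1: rank ker ∂_1 − rank ∂_2 = (3 − 2) − 0 = 1, and there is no ∂_2, so H_1 ≅ Z.

H_1 = Z.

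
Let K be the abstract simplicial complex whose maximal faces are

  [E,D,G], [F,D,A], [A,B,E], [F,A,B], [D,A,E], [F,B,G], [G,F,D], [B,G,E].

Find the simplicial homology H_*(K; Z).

We work with the vertex ordering A < B < D < E < F < G. The simplices of K, each written with vertices in increasing order, are:

  0-simplices (6): A, B, D, E, F, G
  1-simplices (12): AB, AD, AE, AF, BE, BF, BG, DE, DF, DG, EG, FG
  2-simplices (8): ABE, ABF, ADE, ADF, BEG, BFG, DEG, DFG

Hence C_0 ≅ Z^6, C_1 ≅ Z^12, C_2 ≅ Z^8.

Boundary ∂_1: C_1 → C_0 is given by ∂[p,q] = [q] − [p].
As a 6×12 matrix over Z this has rank 5, with invariant factors (1,1,1,1,1).

∂_2: C_2 → C_1 acts by ∂[p,q,r] = [q,r] − [p,r] + [p,q]. For instance
  ∂DEG = EG − DG + DE,
  ∂ABE = BE − AE + AB.
The resulting 12×8 matrix has rank 7, and its Smith normal form has invariant factors (1,1,1,1,1,1,1).

Reading off H_k = ker ∂_k / im ∂_{k+1}:

  H_0: rank C_0 − rank ∂_1 = 6 − 5 = 1, and the invariant factors of ∂_1 are all 1, so H_0 ≅ Z.
  H_1: rank ker ∂_1 − rank ∂_2 = (12 − 5) − 7 = 0, and the invariant factors of ∂_2 are all 1, so H_1 ≅ 0.
  H_2: rank ker ∂_2 − rank ∂_3 = (8 − 7) − 0 = 1, and there is no ∂_3, so H_2 ≅ Z.

(K is a triangulation of the 2-sphere S^2.)

H_0 = Z,  H_1 = 0,  H_2 = Z.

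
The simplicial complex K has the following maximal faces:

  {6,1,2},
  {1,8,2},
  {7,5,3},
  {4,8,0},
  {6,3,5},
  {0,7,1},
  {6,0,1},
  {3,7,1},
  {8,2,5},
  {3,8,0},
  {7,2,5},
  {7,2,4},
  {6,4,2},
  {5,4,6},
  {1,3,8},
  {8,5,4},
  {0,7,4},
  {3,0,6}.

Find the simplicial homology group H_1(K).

Order the vertices as 0 < 1 < 2 < 3 < 4 < 5 < 6 < 7 < 8. Listing each simplex with vertices in this order, K has dimension 2 with simplices:

  0-simplices (9): [0], [1], [2], [3], [4], [5], [6], [7], [8]
  1-simplices (27): (27 of them)
  2-simplices (18): [0,1,6], [0,1,7], [0,3,6], [0,3,8], [0,4,7], [0,4,8], [1,2,6], [1,2,8], [1,3,7], [1,3,8], [2,4,6], [2,4,7], [2,5,7], [2,5,8], [3,5,6], [3,5,7], [4,5,6], [4,5,8]

giving chain groups C_0 ≅ Z^9, C_1 ≅ Z^27, C_2 ≅ Z^18.

Boundary ∂_1: C_1 → C_0 maps an edge to its endpoints' difference, ∂[p,q] = q − p. For instance
  ∂[3,7] = [7] − [3].
The resulting 9×27 matrix has rank 8, and its Smith normal form has invariant factors (1,1,1,1,1,1,1,1).

Boundary ∂_2: C_2 → C_1 maps a triangle to the signed sum of its edges. For instance
  ∂[3,5,6] = [5,6] − [3,6] + [3,5],
  ∂[1,3,7] = [3,7] − [1,7] + [1,3].
As a 27×18 matrix over Z this has rank 18, with invariant factors (1,1,1,1,1,1,1,1,1,1,1,1,1,1,1,1,1,2).

Computing H_k = (kernel of ∂_k) / (image of ∂_{k+1}):

  H_1: rank ker ∂_1 − rank ∂_2 = (27 − 8) − 18 = 1, and ∂_2 has invariant factor 2 > 1, so H_1 = Z ⊕ Z_2.

H_1 = Z ⊕ Z_2.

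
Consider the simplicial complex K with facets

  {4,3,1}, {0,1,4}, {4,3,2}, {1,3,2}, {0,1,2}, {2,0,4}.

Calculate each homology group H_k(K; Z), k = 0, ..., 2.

Fix the vertex order 0 < 1 < 2 < 3 < 4 and write every simplex with vertices in increasing order. Then dim K = 2 and the simplices of K are:

  0-simplices (5): [0], [1], [2], [3], [4]
  1-simplices (9): [0,1], [0,2], [0,4], [1,2], [1,3], [1,4], [2,3], [2,4], [3,4]
  2-simplices (6): [0,1,2], [0,1,4], [0,2,4], [1,2,3], [1,3,4], [2,3,4]

giving chain groups C_0 ≅ Z^5, C_1 ≅ Z^9, C_2 ≅ Z^6.

Boundary ∂_1: C_1 → C_0 is given by ∂[p,q] = [q] − [p]. For instance
  ∂[1,3] = [3] − [1].
As a 5×9 matrix over Z this has rank 4, with invariant factors (1,1,1,1).

The boundary map ∂_2: C_2 → C_1 sends each 2-simplex [p,q,r] to [q,r] − [p,r] + [p,q]. For instance
  ∂[2,3,4] = [3,4] − [2,4] + [2,3],
  ∂[1,3,4] = [3,4] − [1,4] + [1,3].
The 9×6 boundary matrix has rank 5 and Smith normal form diag(1,1,1,1,1).

Computing H_k = (kernel of ∂_k) / (image of ∂_{k+1}):

  H_0: rank C_0 − rank ∂_1 = 5 − 4 = 1, and the invariant factors of ∂_1 are all 1, so H_0 = Z.
  H_1: rank ker ∂_1 − rank ∂_2 = (9 − 4) − 5 = 0, and the invariant factors of ∂_2 are all 1, so H_1 = 0.
  H_2: rank ker ∂_2 − rank ∂_3 = (6 − 5) − 0 = 1, and there is no ∂_3, so H_2 = Z.

H_0 ≅ Z,  H_1 = 0,  H_2 ≅ Z.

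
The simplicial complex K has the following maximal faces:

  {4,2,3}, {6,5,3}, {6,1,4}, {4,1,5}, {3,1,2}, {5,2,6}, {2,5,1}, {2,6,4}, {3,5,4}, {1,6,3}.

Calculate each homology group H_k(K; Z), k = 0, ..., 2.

H_0 = Z,  H_1 = Z/2,  H_2 = 0.

Fix the vertex order 1 < 2 < 3 < 4 < 5 < 6 and write every simplex with vertices in increasing order. Then dim K = 2 and the simplices of K are:

  0-simplices (6): [1], [2], [3], [4], [5], [6]
  1-simplices (15): [1,2], [1,3], [1,4], [1,5], [1,6], [2,3], [2,4], [2,5], [2,6], [3,4], [3,5], [3,6], [4,5], [4,6], [5,6]
  2-simplices (10): [1,2,3], [1,2,5], [1,3,6], [1,4,5], [1,4,6], [2,3,4], [2,4,6], [2,5,6], [3,4,5], [3,5,6]

Hence C_0 ≅ Z^6, C_1 ≅ Z^15, C_2 ≅ Z^10.

Boundary ∂_1: C_1 → C_0 is given by ∂[p,q] = [q] − [p].
The resulting 6×15 matrix has rank 5, and its Smith normal form has invariant factors (1,1,1,1,1).

Boundary ∂_2: C_2 → C_1 sends each 2-simplex [p,q,r] to [q,r] − [p,r] + [p,q]. For instance
  ∂[3,4,5] = [4,5] − [3,5] + [3,4],
  ∂[2,3,4] = [3,4] − [2,4] + [2,3].
As a 15×10 matrix over Z this has rank 10, with invariant factors (1,1,1,1,1,1,1,1,1,2).

From H_k ≅ ker(∂_k) / im(∂_{k+1}) we obtain:

  H_0: rank C_0 − rank ∂_1 = 6 − 5 = 1, and the invariant factors of ∂_1 are all 1, so H_0 = Z.
  H_1: rank ker ∂_1 − rank ∂_2 = (15 − 5) − 10 = 0, and ∂_2 has invariant factor 2 > 1, so H_1 = Z/2.
  H_2: rank ker ∂_2 − rank ∂_3 = (10 − 10) − 0 = 0, and there is no ∂_3, so H_2 = 0.

As a check, the Euler characteristic is 6 − 15 + 10 = 1, which agrees with 1 − 0 + 0 = 1.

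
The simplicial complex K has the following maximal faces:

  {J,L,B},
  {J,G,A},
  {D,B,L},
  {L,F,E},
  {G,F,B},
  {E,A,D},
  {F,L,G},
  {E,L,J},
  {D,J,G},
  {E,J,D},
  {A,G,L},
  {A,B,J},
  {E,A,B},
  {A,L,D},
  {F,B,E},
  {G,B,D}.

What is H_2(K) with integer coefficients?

H_2 ≅ Z.

We work with the vertex ordering A < B < D < E < F < G < J < L. The simplices of K, each written with vertices in increasing order, are:

  0-simplices (8): A, B, D, E, F, G, J, L
  1-simplices (24): AB, AD, AE, AG, AJ, AL, BD, BE, BF, BG, BJ, BL, DE, DG, DJ, DL, EF, EJ, EL, FG, FL, GJ, GL, JL
  2-simplices (16): ABE, ABJ, ADE, ADL, AGJ, AGL, BDG, BDL, BEF, BFG, BJL, DEJ, DGJ, EFL, EJL, FGL

giving chain groups C_0 ≅ Z^8, C_1 ≅ Z^24, C_2 ≅ Z^16.

∂_1: C_1 → C_0 sends each edge [p,q] (with p < q) to q − p.
The 8×24 boundary matrix has rank 7 and Smith normal form diag(1,1,1,1,1,1,1).

The boundary map ∂_2: C_2 → C_1 sends each 2-simplex [p,q,r] to [q,r] − [p,r] + [p,q]. For instance
  ∂FGL = GL − FL + FG,
  ∂ADL = DL − AL + AD.
The resulting 24×16 matrix has rank 15, and its Smith normal form has invariant factors (1,1,1,1,1,1,1,1,1,1,1,1,1,1,1).

Computing H_k = (kernel of ∂_k) / (image of ∂_{k+1}):

  H_2: rank ker ∂_2 − rank ∂_3 = (16 − 15) − 0 = 1, and there is no ∂_3, so H_2 = Z.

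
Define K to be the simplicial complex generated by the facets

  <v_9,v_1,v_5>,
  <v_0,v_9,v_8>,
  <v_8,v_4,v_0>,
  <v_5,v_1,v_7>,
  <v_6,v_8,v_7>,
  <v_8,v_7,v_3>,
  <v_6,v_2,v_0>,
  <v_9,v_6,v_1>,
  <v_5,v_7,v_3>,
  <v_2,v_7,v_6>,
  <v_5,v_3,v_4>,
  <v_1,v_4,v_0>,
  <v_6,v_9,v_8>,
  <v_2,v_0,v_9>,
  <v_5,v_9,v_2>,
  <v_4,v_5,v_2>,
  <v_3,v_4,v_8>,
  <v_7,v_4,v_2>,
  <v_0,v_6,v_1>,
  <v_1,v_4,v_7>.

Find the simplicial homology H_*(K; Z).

H_0 ≅ Z,  H_1 ≅ Z ⊕ Z/2,  H_2 = 0.

We work with the vertex ordering v_0 < v_1 < v_2 < v_3 < v_4 < v_5 < v_6 < v_7 < v_8 < v_9. The simplices of K, each written with vertices in increasing order, are:

  0-simplices (10): [v_0], [v_1], [v_2], [v_3], [v_4], [v_5], [v_6], [v_7], [v_8], [v_9]
  1-simplices (30): (30 of them)
  2-simplices (20): (20 of them)

Hence C_0 ≅ Z^10, C_1 ≅ Z^30, C_2 ≅ Z^20.

The boundary map ∂_1: C_1 → C_0 is given by ∂[p,q] = [q] − [p]. For instance
  ∂[v_6,v_8] = [v_8] − [v_6].
As a 10×30 matrix over Z this has rank 9, with invariant factors (1,1,1,1,1,1,1,1,1).

Boundary ∂_2: C_2 → C_1 maps a triangle to the signed sum of its edges. For instance
  ∂[v_1,v_4,v_7] = [v_4,v_7] − [v_1,v_7] + [v_1,v_4],
  ∂[v_3,v_7,v_8] = [v_7,v_8] − [v_3,v_8] + [v_3,v_7].
The 30×20 boundary matrix has rank 20 and Smith normal form diag(1,1,1,1,1,1,1,1,1,1,1,1,1,1,1,1,1,1,1,2).

Computing H_k = (kernel of ∂_k) / (image of ∂_{k+1}):

  H_0: rank C_0 − rank ∂_1 = 10 − 9 = 1, and the invariant factors of ∂_1 are all 1, so H_0 ≅ Z.
  H_1: rank ker ∂_1 − rank ∂_2 = (30 − 9) − 20 = 1, and ∂_2 has invariant factor 2 > 1, so H_1 ≅ Z ⊕ Z/2.
  H_2: rank ker ∂_2 − rank ∂_3 = (20 − 20) − 0 = 0, and there is no ∂_3, so H_2 ≅ 0.

As a check, the Euler characteristic is 10 − 30 + 20 = 0, which agrees with 1 − 1 + 0 = 0.
(K is a triangulation of the Klein bottle.)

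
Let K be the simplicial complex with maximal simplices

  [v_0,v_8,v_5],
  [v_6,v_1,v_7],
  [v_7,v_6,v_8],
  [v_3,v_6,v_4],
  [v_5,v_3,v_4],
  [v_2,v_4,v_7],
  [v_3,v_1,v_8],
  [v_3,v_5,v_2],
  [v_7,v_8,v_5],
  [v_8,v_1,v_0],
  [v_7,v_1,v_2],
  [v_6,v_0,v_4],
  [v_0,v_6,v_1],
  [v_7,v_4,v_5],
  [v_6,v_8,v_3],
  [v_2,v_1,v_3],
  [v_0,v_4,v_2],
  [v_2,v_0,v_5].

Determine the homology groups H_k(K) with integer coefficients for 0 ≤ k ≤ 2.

H_0 ≅ Z,  H_1 ≅ Z ⊕ Z/2,  H_2 = 0.

We work with the vertex ordering v_0 < v_1 < v_2 < v_3 < v_4 < v_5 < v_6 < v_7 < v_8. The simplices of K, each written with vertices in increasing order, are:

  0-simplices (9): [v_0], [v_1], [v_2], [v_3], [v_4], [v_5], [v_6], [v_7], [v_8]
  1-simplices (27): (27 of them)
  2-simplices (18): (18 of them)

giving chain groups C_0 ≅ Z^9, C_1 ≅ Z^27, C_2 ≅ Z^18.

The boundary map ∂_1: C_1 → C_0 is given by ∂[p,q] = [q] − [p].
The 9×27 boundary matrix has rank 8 and Smith normal form diag(1,1,1,1,1,1,1,1).

∂_2: C_2 → C_1 sends each 2-simplex [p,q,r] to [q,r] − [p,r] + [p,q]. For instance
  ∂[v_2,v_4,v_7] = [v_4,v_7] − [v_2,v_7] + [v_2,v_4],
  ∂[v_0,v_5,v_8] = [v_5,v_8] − [v_0,v_8] + [v_0,v_5].
The 27×18 boundary matrix has rank 18 and Smith normal form diag(1,1,1,1,1,1,1,1,1,1,1,1,1,1,1,1,1,2).

Reading off H_k = ker ∂_k / im ∂_{k+1}:

  H_0: rank C_0 − rank ∂_1 = 9 − 8 = 1, and the invariant factors of ∂_1 are all 1, so H_0 ≅ Z.
  H_1: rank ker ∂_1 − rank ∂_2 = (27 − 8) − 18 = 1, and ∂_2 has invariant factor 2 > 1, so H_1 ≅ Z ⊕ Z/2.
  H_2: rank ker ∂_2 − rank ∂_3 = (18 − 18) − 0 = 0, and there is no ∂_3, so H_2 ≅ 0.

(K is a triangulation of the Klein bottle.)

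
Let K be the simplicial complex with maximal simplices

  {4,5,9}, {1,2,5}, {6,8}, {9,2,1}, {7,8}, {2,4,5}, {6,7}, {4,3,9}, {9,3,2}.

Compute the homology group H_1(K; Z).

H_1 = Z^2.

Take the total order 1 < 2 < 3 < 4 < 5 < 6 < 7 < 8 < 9 on the vertex set. Then K (dimension 2) consists of the simplices:

  0-simplices (9): [1], [2], [3], [4], [5], [6], [7], [8], [9]
  1-simplices (15): [1,2], [1,5], [1,9], [2,3], [2,4], [2,5], [2,9], [3,4], [3,9], [4,5], [4,9], [5,9], [6,7], [6,8], [7,8]
  2-simplices (6): [1,2,5], [1,2,9], [2,3,9], [2,4,5], [3,4,9], [4,5,9]

so the chain groups are C_0 ≅ Z^9, C_1 ≅ Z^15, C_2 ≅ Z^6.

Boundary ∂_1: C_1 → C_0 sends each edge [p,q] (with p < q) to q − p. For instance
  ∂[2,5] = [5] − [2].
The 9×15 boundary matrix has rank 7 and Smith normal form diag(1,1,1,1,1,1,1).

The boundary map ∂_2: C_2 → C_1 acts by ∂[p,q,r] = [q,r] − [p,r] + [p,q]. For instance
  ∂[2,3,9] = [3,9] − [2,9] + [2,3],
  ∂[1,2,5] = [2,5] − [1,5] + [1,2].
This gives a 15×6 integer matrix of rank 6; reducing to Smith normal form yields diagonal entries (1,1,1,1,1,1).

Computing H_k = (kernel of ∂_k) / (image of ∂_{k+1}):

  H_1: rank ker ∂_1 − rank ∂_2 = (15 − 7) − 6 = 2, and the invariant factors of ∂_2 are all 1, so H_1 = Z^2.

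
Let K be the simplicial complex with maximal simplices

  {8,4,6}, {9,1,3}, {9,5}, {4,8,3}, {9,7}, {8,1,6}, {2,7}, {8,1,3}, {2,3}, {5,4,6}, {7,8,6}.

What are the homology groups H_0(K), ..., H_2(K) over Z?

Order the vertices as 1 < 2 < 3 < 4 < 5 < 6 < 7 < 8 < 9. Listing each simplex with vertices in this order, K has dimension 2 with simplices:

  0-simplices (9): [1], [2], [3], [4], [5], [6], [7], [8], [9]
  1-simplices (18): [1,3], [1,6], [1,8], [1,9], [2,3], [2,7], [3,4], [3,8], [3,9], [4,5], [4,6], [4,8], [5,6], [5,9], [6,7], [6,8], [7,8], [7,9]
  2-simplices (7): [1,3,8], [1,3,9], [1,6,8], [3,4,8], [4,5,6], [4,6,8], [6,7,8]

so the chain groups are C_0 ≅ Z^9, C_1 ≅ Z^18, C_2 ≅ Z^7.

Boundary ∂_1: C_1 → C_0 sends each edge [p,q] (with p < q) to q − p.
The resulting 9×18 matrix has rank 8, and its Smith normal form has invariant factors (1,1,1,1,1,1,1,1).

Boundary ∂_2: C_2 → C_1 maps a triangle to the signed sum of its edges. For instance
  ∂[3,4,8] = [4,8] − [3,8] + [3,4],
  ∂[4,6,8] = [6,8] − [4,8] + [4,6].
The resulting 18×7 matrix has rank 7, and its Smith normal form has invariant factors (1,1,1,1,1,1,1).

From H_k ≅ ker(∂_k) / im(∂_{k+1}) we obtain:

  H_0: rank C_0 − rank ∂_1 = 9 − 8 = 1, and the invariant factors of ∂_1 are all 1, so H_0 = Z.
  H_1: rank ker ∂_1 − rank ∂_2 = (18 − 8) − 7 = 3, and the invariant factors of ∂_2 are all 1, so H_1 = Z^3.
  H_2: rank ker ∂_2 − rank ∂_3 = (7 − 7) − 0 = 0, and there is no ∂_3, so H_2 = 0.

H_0 ≅ Z,  H_1 ≅ Z^3,  H_2 = 0.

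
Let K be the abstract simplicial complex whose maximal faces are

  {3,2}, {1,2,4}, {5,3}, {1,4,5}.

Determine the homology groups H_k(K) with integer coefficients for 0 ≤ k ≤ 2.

Fix the vertex order 1 < 2 < 3 < 4 < 5 and write every simplex with vertices in increasing order. Then dim K = 2 and the simplices of K are:

  0-simplices (5): [1], [2], [3], [4], [5]
  1-simplices (7): [1,2], [1,4], [1,5], [2,3], [2,4], [3,5], [4,5]
  2-simplices (2): [1,2,4], [1,4,5]

Hence C_0 ≅ Z^5, C_1 ≅ Z^7, C_2 ≅ Z^2.

The boundary map ∂_1: C_1 → C_0 is given by ∂[p,q] = [q] − [p]. For instance
  ∂[3,5] = [5] − [3].
The 5×7 boundary matrix has rank 4 and Smith normal form diag(1,1,1,1).

Boundary ∂_2: C_2 → C_1 sends each 2-simplex [p,q,r] to [q,r] − [p,r] + [p,q]. For instance
  ∂[1,4,5] = [4,5] − [1,5] + [1,4],
  ∂[1,2,4] = [2,4] − [1,4] + [1,2].
As a 7×2 matrix over Z this has rank 2, with invariant factors (1,1).

From H_k ≅ ker(∂_k) / im(∂_{k+1}) we obtain:

  H_0: rank C_0 − rank ∂_1 = 5 − 4 = 1, and the invariant factors of ∂_1 are all 1, so H_0 = Z.
  H_1: rank ker ∂_1 − rank ∂_2 = (7 − 4) − 2 = 1, and the invariant factors of ∂_2 are all 1, so H_1 = Z.
  H_2: rank ker ∂_2 − rank ∂_3 = (2 − 2) − 0 = 0, and there is no ∂_3, so H_2 = 0.

As a check, the Euler characteristic is 5 − 7 + 2 = 0, which agrees with 1 − 1 + 0 = 0.

H_0 ≅ Z,  H_1 ≅ Z,  H_2 = 0.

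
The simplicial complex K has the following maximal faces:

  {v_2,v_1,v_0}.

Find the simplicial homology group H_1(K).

We work with the vertex ordering v_0 < v_1 < v_2. The simplices of K, each written with vertices in increasing order, are:

  0-simplices (3): [v_0], [v_1], [v_2]
  1-simplices (3): [v_0,v_1], [v_0,v_2], [v_1,v_2]
  2-simplices (1): [v_0,v_1,v_2]

giving chain groups C_0 ≅ Z^3, C_1 ≅ Z^3, C_2 ≅ Z^1.

Boundary ∂_1: C_1 → C_0 maps an edge to its endpoints' difference, ∂[p,q] = q − p.
This gives a 3×3 integer matrix of rank 2; reducing to Smith normal form yields diagonal entries (1,1).

∂_2: C_2 → C_1 maps a triangle to the signed sum of its edges. For instance
  ∂[v_0,v_1,v_2] = [v_1,v_2] − [v_0,v_2] + [v_0,v_1].
This gives a 3×1 integer matrix of rank 1; reducing to Smith normal form yields diagonal entries (1).

From H_k ≅ ker(∂_k) / im(∂_{k+1}) we obtain:

  H_1: rank ker ∂_1 − rank ∂_2 = (3 − 2) − 1 = 0, and the invariant factors of ∂_2 are all 1, so H_1 ≅ 0.

(K is a triangulation of the 2-simplex.)

H_1 = 0.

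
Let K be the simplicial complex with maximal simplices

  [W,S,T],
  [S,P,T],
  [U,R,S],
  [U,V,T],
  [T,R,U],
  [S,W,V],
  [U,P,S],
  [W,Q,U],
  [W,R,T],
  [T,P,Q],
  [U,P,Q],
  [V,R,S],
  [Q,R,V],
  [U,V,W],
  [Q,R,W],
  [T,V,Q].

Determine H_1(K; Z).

Order the vertices as P < Q < R < S < T < U < V < W. Listing each simplex with vertices in this order, K has dimension 2 with simplices:

  0-simplices (8): P, Q, R, S, T, U, V, W
  1-simplices (24): PQ, PS, PT, PU, QR, QT, QU, QV, QW, RS, RT, RU, RV, RW, ST, SU, SV, SW, TU, TV, TW, UV, UW, VW
  2-simplices (16): PQT, PQU, PST, PSU, QRV, QRW, QTV, QUW, RSU, RSV, RTU, RTW, STW, SVW, TUV, UVW

so the chain groups are C_0 ≅ Z^8, C_1 ≅ Z^24, C_2 ≅ Z^16.

The boundary map ∂_1: C_1 → C_0 sends each edge [p,q] (with p < q) to q − p. For instance
  ∂RT = T − R.
This gives a 8×24 integer matrix of rank 7; reducing to Smith normal form yields diagonal entries (1,1,1,1,1,1,1).

∂_2: C_2 → C_1 sends each 2-simplex [p,q,r] to [q,r] − [p,r] + [p,q]. For instance
  ∂RTW = TW − RW + RT,
  ∂RTU = TU − RU + RT.
The resulting 24×16 matrix has rank 15, and its Smith normal form has invariant factors (1,1,1,1,1,1,1,1,1,1,1,1,1,1,1).

Now H_k = ker ∂_k / im ∂_{k+1}, so:

  H_1: rank ker ∂_1 − rank ∂_2 = (24 − 7) − 15 = 2, and the invariant factors of ∂_2 are all 1, so H_1 ≅ Z^2.

H_1 ≅ Z^2.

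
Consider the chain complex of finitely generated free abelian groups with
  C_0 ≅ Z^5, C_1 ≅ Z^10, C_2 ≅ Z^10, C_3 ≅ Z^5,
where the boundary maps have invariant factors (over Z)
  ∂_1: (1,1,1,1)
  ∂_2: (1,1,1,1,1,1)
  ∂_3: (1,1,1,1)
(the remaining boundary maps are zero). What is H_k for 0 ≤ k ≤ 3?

H_0 ≅ Z,  H_1 = 0,  H_2 = 0,  H_3 ≅ Z.

H_0: b_0 = 5 − 0 − 4 = 1; torsion from ∂_1 factors > 1: none. So H_0 ≅ Z.
H_1: b_1 = 10 − 4 − 6 = 0; torsion from ∂_2 factors > 1: none. So H_1 ≅ 0.
H_2: b_2 = 10 − 6 − 4 = 0; torsion from ∂_3 factors > 1: none. So H_2 ≅ 0.
H_3: b_3 = 5 − 4 − 0 = 1; torsion from ∂_4 factors > 1: none. So H_3 ≅ Z.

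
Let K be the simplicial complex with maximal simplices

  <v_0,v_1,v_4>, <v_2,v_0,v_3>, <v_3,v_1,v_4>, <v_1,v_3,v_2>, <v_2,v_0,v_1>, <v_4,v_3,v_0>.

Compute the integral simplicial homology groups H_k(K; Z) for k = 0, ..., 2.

Fix the vertex order v_0 < v_1 < v_2 < v_3 < v_4 and write every simplex with vertices in increasing order. Then dim K = 2 and the simplices of K are:

  0-simplices (5): [v_0], [v_1], [v_2], [v_3], [v_4]
  1-simplices (9): [v_0,v_1], [v_0,v_2], [v_0,v_3], [v_0,v_4], [v_1,v_2], [v_1,v_3], [v_1,v_4], [v_2,v_3], [v_3,v_4]
  2-simplices (6): [v_0,v_1,v_2], [v_0,v_1,v_4], [v_0,v_2,v_3], [v_0,v_3,v_4], [v_1,v_2,v_3], [v_1,v_3,v_4]

so the chain groups are C_0 ≅ Z^5, C_1 ≅ Z^9, C_2 ≅ Z^6.

Boundary ∂_1: C_1 → C_0 is given by ∂[p,q] = [q] − [p].
This gives a 5×9 integer matrix of rank 4; reducing to Smith normal form yields diagonal entries (1,1,1,1).

The boundary map ∂_2: C_2 → C_1 sends each 2-simplex [p,q,r] to [q,r] − [p,r] + [p,q]. For instance
  ∂[v_0,v_3,v_4] = [v_3,v_4] − [v_0,v_4] + [v_0,v_3],
  ∂[v_0,v_1,v_4] = [v_1,v_4] − [v_0,v_4] + [v_0,v_1].
The resulting 9×6 matrix has rank 5, and its Smith normal form has invariant factors (1,1,1,1,1).

Reading off H_k = ker ∂_k / im ∂_{k+1}:

  H_0: rank C_0 − rank ∂_1 = 5 − 4 = 1, and the invariant factors of ∂_1 are all 1, so H_0 ≅ Z.
  H_1: rank ker ∂_1 − rank ∂_2 = (9 − 4) − 5 = 0, and the invariant factors of ∂_2 are all 1, so H_1 ≅ 0.
  H_2: rank ker ∂_2 − rank ∂_3 = (6 − 5) − 0 = 1, and there is no ∂_3, so H_2 ≅ Z.

As a check, the Euler characteristic is 5 − 9 + 6 = 2, which agrees with 1 − 0 + 1 = 2.

H_0 = Z,  H_1 = 0,  H_2 = Z.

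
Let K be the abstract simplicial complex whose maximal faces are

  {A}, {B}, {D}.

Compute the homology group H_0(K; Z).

Order the vertices as A < B < D. Listing each simplex with vertices in this order, K has dimension 0 with simplices:

  0-simplices (3): A, B, D

so the chain groups are C_0 ≅ Z^3.

Reading off H_k = ker ∂_k / im ∂_{k+1}:

  H_0: rank C_0 − rank ∂_1 = 3 − 0 = 3, and there is no ∂_1, so H_0 ≅ Z^3.

H_0 ≅ Z^3.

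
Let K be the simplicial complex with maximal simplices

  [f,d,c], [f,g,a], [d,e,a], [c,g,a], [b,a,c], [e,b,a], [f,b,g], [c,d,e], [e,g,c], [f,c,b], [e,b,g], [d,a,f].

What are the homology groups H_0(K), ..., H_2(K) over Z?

Fix the vertex order a < b < c < d < e < f < g and write every simplex with vertices in increasing order. Then dim K = 2 and the simplices of K are:

  0-simplices (7): a, b, c, d, e, f, g
  1-simplices (18): ab, ac, ad, ae, af, ag, bc, be, bf, bg, cd, ce, cf, cg, de, df, eg, fg
  2-simplices (12): abc, abe, acg, ade, adf, afg, bcf, beg, bfg, cde, cdf, ceg

Hence C_0 ≅ Z^7, C_1 ≅ Z^18, C_2 ≅ Z^12.

∂_1: C_1 → C_0 is given by ∂[p,q] = [q] − [p]. For instance
  ∂ce = e − c.
The 7×18 boundary matrix has rank 6 and Smith normal form diag(1,1,1,1,1,1).

Boundary ∂_2: C_2 → C_1 acts by ∂[p,q,r] = [q,r] − [p,r] + [p,q]. For instance
  ∂afg = fg − ag + af,
  ∂abc = bc − ac + ab.
As a 18×12 matrix over Z this has rank 12, with invariant factors (1,1,1,1,1,1,1,1,1,1,1,2).

Computing H_k = (kernel of ∂_k) / (image of ∂_{k+1}):

  H_0: rank C_0 − rank ∂_1 = 7 − 6 = 1, and the invariant factors of ∂_1 are all 1, so H_0 ≅ Z.
  H_1: rank ker ∂_1 − rank ∂_2 = (18 − 6) − 12 = 0, and ∂_2 has invariant factor 2 > 1, so H_1 ≅ Z/2Z.
  H_2: rank ker ∂_2 − rank ∂_3 = (12 − 12) − 0 = 0, and there is no ∂_3, so H_2 ≅ 0.

H_0 = Z,  H_1 = Z/2Z,  H_2 = 0.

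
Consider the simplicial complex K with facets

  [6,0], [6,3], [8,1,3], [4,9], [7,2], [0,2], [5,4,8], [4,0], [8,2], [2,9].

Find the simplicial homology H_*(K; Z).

H_0 ≅ Z,  H_1 ≅ Z^3,  H_2 = 0.

We work with the vertex ordering 0 < 1 < 2 < 3 < 4 < 5 < 6 < 7 < 8 < 9. The simplices of K, each written with vertices in increasing order, are:

  0-simplices (10): [0], [1], [2], [3], [4], [5], [6], [7], [8], [9]
  1-simplices (14): [0,2], [0,4], [0,6], [1,3], [1,8], [2,7], [2,8], [2,9], [3,6], [3,8], [4,5], [4,8], [4,9], [5,8]
  2-simplices (2): [1,3,8], [4,5,8]

Hence C_0 ≅ Z^10, C_1 ≅ Z^14, C_2 ≅ Z^2.

∂_1: C_1 → C_0 sends each edge [p,q] (with p < q) to q − p. For instance
  ∂[1,8] = [8] − [1].
The 10×14 boundary matrix has rank 9 and Smith normal form diag(1,1,1,1,1,1,1,1,1).

Boundary ∂_2: C_2 → C_1 acts by ∂[p,q,r] = [q,r] − [p,r] + [p,q]. For instance
  ∂[4,5,8] = [5,8] − [4,8] + [4,5],
  ∂[1,3,8] = [3,8] − [1,8] + [1,3].
As a 14×2 matrix over Z this has rank 2, with invariant factors (1,1).

Now H_k = ker ∂_k / im ∂_{k+1}, so:

  H_0: rank C_0 − rank ∂_1 = 10 − 9 = 1, and the invariant factors of ∂_1 are all 1, so H_0 ≅ Z.
  H_1: rank ker ∂_1 − rank ∂_2 = (14 − 9) − 2 = 3, and the invariant factors of ∂_2 are all 1, so H_1 ≅ Z^3.
  H_2: rank ker ∂_2 − rank ∂_3 = (2 − 2) − 0 = 0, and there is no ∂_3, so H_2 ≅ 0.

As a check, the Euler characteristic is 10 − 14 + 2 = -2, which agrees with 1 − 3 + 0 = -2.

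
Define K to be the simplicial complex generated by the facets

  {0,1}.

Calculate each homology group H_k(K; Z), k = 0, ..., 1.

We work with the vertex ordering 0 < 1. The simplices of K, each written with vertices in increasing order, are:

  0-simplices (2): [0], [1]
  1-simplices (1): [0,1]

Hence C_0 ≅ Z^2, C_1 ≅ Z^1.

The boundary map ∂_1: C_1 → C_0 is given by ∂[p,q] = [q] − [p]. For instance
  ∂[0,1] = [1] − [0].
As a 2×1 matrix over Z this has rank 1, with invariant factors (1).

Now H_k = ker ∂_k / im ∂_{k+1}, so:

  H_0: rank C_0 − rank ∂_1 = 2 − 1 = 1, and the invariant factors of ∂_1 are all 1, so H_0 = Z.
  H_1: rank ker ∂_1 − rank ∂_2 = (1 − 1) − 0 = 0, and there is no ∂_2, so H_1 = 0.

H_0 = Z,  H_1 = 0.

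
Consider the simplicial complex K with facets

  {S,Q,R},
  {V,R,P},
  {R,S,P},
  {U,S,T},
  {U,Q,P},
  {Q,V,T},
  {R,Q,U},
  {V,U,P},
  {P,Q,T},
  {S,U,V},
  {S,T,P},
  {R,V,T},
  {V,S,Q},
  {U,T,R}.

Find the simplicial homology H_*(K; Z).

H_0 ≅ Z,  H_1 ≅ Z^2,  H_2 ≅ Z.

Take the total order P < Q < R < S < T < U < V on the vertex set. Then K (dimension 2) consists of the simplices:

  0-simplices (7): P, Q, R, S, T, U, V
  1-simplices (21): PQ, PR, PS, PT, PU, PV, QR, QS, QT, QU, QV, RS, RT, RU, RV, ST, SU, SV, TU, TV, UV
  2-simplices (14): PQT, PQU, PRS, PRV, PST, PUV, QRS, QRU, QSV, QTV, RTU, RTV, STU, SUV

so the chain groups are C_0 ≅ Z^7, C_1 ≅ Z^21, C_2 ≅ Z^14.

Boundary ∂_1: C_1 → C_0 sends each edge [p,q] (with p < q) to q − p.
The resulting 7×21 matrix has rank 6, and its Smith normal form has invariant factors (1,1,1,1,1,1).

∂_2: C_2 → C_1 maps a triangle to the signed sum of its edges. For instance
  ∂PQU = QU − PU + PQ,
  ∂RTV = TV − RV + RT.
The 21×14 boundary matrix has rank 13 and Smith normal form diag(1,1,1,1,1,1,1,1,1,1,1,1,1).

Now H_k = ker ∂_k / im ∂_{k+1}, so:

  H_0: rank C_0 − rank ∂_1 = 7 − 6 = 1, and the invariant factors of ∂_1 are all 1, so H_0 = Z.
  H_1: rank ker ∂_1 − rank ∂_2 = (21 − 6) − 13 = 2, and the invariant factors of ∂_2 are all 1, so H_1 = Z^2.
  H_2: rank ker ∂_2 − rank ∂_3 = (14 − 13) − 0 = 1, and there is no ∂_3, so H_2 = Z.

(K is a triangulation of the torus T^2.)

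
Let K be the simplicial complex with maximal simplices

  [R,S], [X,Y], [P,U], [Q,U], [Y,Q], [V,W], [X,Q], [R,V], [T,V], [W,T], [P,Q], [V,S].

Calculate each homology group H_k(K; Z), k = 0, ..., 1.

H_0 ≅ Z^2,  H_1 ≅ Z^4.

K has 10 vertices, 12 edges.
rank ∂_0 = 0, rank ∂_1 = 8 ⇒ b_0 = 10 − 0 − 8 = 2; all invariant factors of ∂_1 are 1 so no torsion. So H_0 = Z^2.
rank ∂_1 = 8, rank ∂_2 = 0 ⇒ b_1 = 12 − 8 − 0 = 4. So H_1 = Z^4.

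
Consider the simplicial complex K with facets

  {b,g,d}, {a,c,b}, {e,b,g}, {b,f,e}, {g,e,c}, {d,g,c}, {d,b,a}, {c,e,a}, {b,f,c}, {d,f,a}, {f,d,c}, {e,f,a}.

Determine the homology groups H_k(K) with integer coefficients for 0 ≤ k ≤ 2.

K has 7 vertices, 18 edges, 12 triangles.
rank ∂_0 = 0, rank ∂_1 = 6 ⇒ b_0 = 7 − 0 − 6 = 1; all invariant factors of ∂_1 are 1 so no torsion. So H_0 ≅ Z.
rank ∂_1 = 6, rank ∂_2 = 12 ⇒ b_1 = 18 − 6 − 12 = 0; ∂_2 has invariant factor(s) [2] giving torsion. So H_1 ≅ Z_2.
rank ∂_2 = 12, rank ∂_3 = 0 ⇒ b_2 = 12 − 12 − 0 = 0. So H_2 ≅ 0.

H_0 = Z,  H_1 = Z_2,  H_2 = 0.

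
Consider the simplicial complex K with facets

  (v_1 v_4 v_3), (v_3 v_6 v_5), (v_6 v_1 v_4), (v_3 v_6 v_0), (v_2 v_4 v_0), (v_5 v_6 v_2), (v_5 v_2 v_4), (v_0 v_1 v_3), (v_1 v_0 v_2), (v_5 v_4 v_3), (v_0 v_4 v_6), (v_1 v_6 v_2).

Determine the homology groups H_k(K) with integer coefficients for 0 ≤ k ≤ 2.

K has 7 vertices, 18 edges, 12 triangles.
rank ∂_0 = 0, rank ∂_1 = 6 ⇒ b_0 = 7 − 0 − 6 = 1; all invariant factors of ∂_1 are 1 so no torsion. So H_0 ≅ Z.
rank ∂_1 = 6, rank ∂_2 = 12 ⇒ b_1 = 18 − 6 − 12 = 0; ∂_2 has invariant factor(s) [2] giving torsion. So H_1 ≅ Z/2.
rank ∂_2 = 12, rank ∂_3 = 0 ⇒ b_2 = 12 − 12 − 0 = 0. So H_2 ≅ 0.

H_0 = Z,  H_1 = Z/2,  H_2 = 0.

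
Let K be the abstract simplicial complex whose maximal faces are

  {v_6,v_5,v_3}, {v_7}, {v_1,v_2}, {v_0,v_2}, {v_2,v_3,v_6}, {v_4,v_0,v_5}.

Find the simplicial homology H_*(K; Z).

H_0 = Z^2,  H_1 = Z,  H_2 = 0.

Take the total order v_0 < v_1 < v_2 < v_3 < v_4 < v_5 < v_6 < v_7 on the vertex set. Then K (dimension 2) consists of the simplices:

  0-simplices (8): [v_0], [v_1], [v_2], [v_3], [v_4], [v_5], [v_6], [v_7]
  1-simplices (10): [v_0,v_2], [v_0,v_4], [v_0,v_5], [v_1,v_2], [v_2,v_3], [v_2,v_6], [v_3,v_5], [v_3,v_6], [v_4,v_5], [v_5,v_6]
  2-simplices (3): [v_0,v_4,v_5], [v_2,v_3,v_6], [v_3,v_5,v_6]

giving chain groups C_0 ≅ Z^8, C_1 ≅ Z^10, C_2 ≅ Z^3.

∂_1: C_1 → C_0 sends each edge [p,q] (with p < q) to q − p.
As a 8×10 matrix over Z this has rank 6, with invariant factors (1,1,1,1,1,1).

The boundary map ∂_2: C_2 → C_1 acts by ∂[p,q,r] = [q,r] − [p,r] + [p,q]. For instance
  ∂[v_2,v_3,v_6] = [v_3,v_6] − [v_2,v_6] + [v_2,v_3],
  ∂[v_3,v_5,v_6] = [v_5,v_6] − [v_3,v_6] + [v_3,v_5].
As a 10×3 matrix over Z this has rank 3, with invariant factors (1,1,1).

Reading off H_k = ker ∂_k / im ∂_{k+1}:

  H_0: rank C_0 − rank ∂_1 = 8 − 6 = 2, and the invariant factors of ∂_1 are all 1, so H_0 = Z^2.
  H_1: rank ker ∂_1 − rank ∂_2 = (10 − 6) − 3 = 1, and the invariant factors of ∂_2 are all 1, so H_1 = Z.
  H_2: rank ker ∂_2 − rank ∂_3 = (3 − 3) − 0 = 0, and there is no ∂_3, so H_2 = 0.

As a check, the Euler characteristic is 8 − 10 + 3 = 1, which agrees with 2 − 1 + 0 = 1.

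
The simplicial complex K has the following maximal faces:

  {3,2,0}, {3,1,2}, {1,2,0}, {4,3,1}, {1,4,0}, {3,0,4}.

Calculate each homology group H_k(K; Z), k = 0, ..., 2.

Fix the vertex order 0 < 1 < 2 < 3 < 4 and write every simplex with vertices in increasing order. Then dim K = 2 and the simplices of K are:

  0-simplices (5): [0], [1], [2], [3], [4]
  1-simplices (9): [0,1], [0,2], [0,3], [0,4], [1,2], [1,3], [1,4], [2,3], [3,4]
  2-simplices (6): [0,1,2], [0,1,4], [0,2,3], [0,3,4], [1,2,3], [1,3,4]

so the chain groups are C_0 ≅ Z^5, C_1 ≅ Z^9, C_2 ≅ Z^6.

Boundary ∂_1: C_1 → C_0 maps an edge to its endpoints' difference, ∂[p,q] = q − p.
As a 5×9 matrix over Z this has rank 4, with invariant factors (1,1,1,1).

Boundary ∂_2: C_2 → C_1 maps a triangle to the signed sum of its edges. For instance
  ∂[1,3,4] = [3,4] − [1,4] + [1,3],
  ∂[0,2,3] = [2,3] − [0,3] + [0,2].
The 9×6 boundary matrix has rank 5 and Smith normal form diag(1,1,1,1,1).

Reading off H_k = ker ∂_k / im ∂_{k+1}:

  H_0: rank C_0 − rank ∂_1 = 5 − 4 = 1, and the invariant factors of ∂_1 are all 1, so H_0 ≅ Z.
  H_1: rank ker ∂_1 − rank ∂_2 = (9 − 4) − 5 = 0, and the invariant factors of ∂_2 are all 1, so H_1 ≅ 0.
  H_2: rank ker ∂_2 − rank ∂_3 = (6 − 5) − 0 = 1, and there is no ∂_3, so H_2 ≅ Z.

As a check, the Euler characteristic is 5 − 9 + 6 = 2, which agrees with 1 − 0 + 1 = 2.

H_0 = Z,  H_1 = 0,  H_2 = Z.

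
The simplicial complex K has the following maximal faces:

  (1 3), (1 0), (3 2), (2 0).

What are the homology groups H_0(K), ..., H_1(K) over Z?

Fix the vertex order 0 < 1 < 2 < 3 and write every simplex with vertices in increasing order. Then dim K = 1 and the simplices of K are:

  0-simplices (4): [0], [1], [2], [3]
  1-simplices (4): [0,1], [0,2], [1,3], [2,3]

so the chain groups are C_0 ≅ Z^4, C_1 ≅ Z^4.

∂_1: C_1 → C_0 sends each edge [p,q] (with p < q) to q − p. For instance
  ∂[0,1] = [1] − [0].
As a 4×4 matrix over Z this has rank 3, with invariant factors (1,1,1).

Computing H_k = (kernel of ∂_k) / (image of ∂_{k+1}):

  H_0: rank C_0 − rank ∂_1 = 4 − 3 = 1, and the invariant factors of ∂_1 are all 1, so H_0 = Z.
  H_1: rank ker ∂_1 − rank ∂_2 = (4 − 3) − 0 = 1, and there is no ∂_2, so H_1 = Z.

(K is a triangulation of the circle S^1.)

H_0 ≅ Z,  H_1 ≅ Z.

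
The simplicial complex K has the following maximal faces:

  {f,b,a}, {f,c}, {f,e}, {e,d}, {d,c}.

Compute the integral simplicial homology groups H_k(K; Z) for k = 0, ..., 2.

H_0 ≅ Z,  H_1 ≅ Z,  H_2 = 0.

Take the total order a < b < c < d < e < f on the vertex set. Then K (dimension 2) consists of the simplices:

  0-simplices (6): a, b, c, d, e, f
  1-simplices (7): ab, af, bf, cd, cf, de, ef
  2-simplices (1): abf

giving chain groups C_0 ≅ Z^6, C_1 ≅ Z^7, C_2 ≅ Z^1.

Boundary ∂_1: C_1 → C_0 maps an edge to its endpoints' difference, ∂[p,q] = q − p.
The 6×7 boundary matrix has rank 5 and Smith normal form diag(1,1,1,1,1).

Boundary ∂_2: C_2 → C_1 sends each 2-simplex [p,q,r] to [q,r] − [p,r] + [p,q]. For instance
  ∂abf = bf − af + ab.
The 7×1 boundary matrix has rank 1 and Smith normal form diag(1).

Computing H_k = (kernel of ∂_k) / (image of ∂_{k+1}):

  H_0: rank C_0 − rank ∂_1 = 6 − 5 = 1, and the invariant factors of ∂_1 are all 1, so H_0 ≅ Z.
  H_1: rank ker ∂_1 − rank ∂_2 = (7 − 5) − 1 = 1, and the invariant factors of ∂_2 are all 1, so H_1 ≅ Z.
  H_2: rank ker ∂_2 − rank ∂_3 = (1 − 1) − 0 = 0, and there is no ∂_3, so H_2 ≅ 0.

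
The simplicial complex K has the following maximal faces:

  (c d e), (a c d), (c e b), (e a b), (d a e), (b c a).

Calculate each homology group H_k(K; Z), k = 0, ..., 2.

H_0 = Z,  H_1 = 0,  H_2 = Z.

Order the vertices as a < b < c < d < e. Listing each simplex with vertices in this order, K has dimension 2 with simplices:

  0-simplices (5): a, b, c, d, e
  1-simplices (9): ab, ac, ad, ae, bc, be, cd, ce, de
  2-simplices (6): abc, abe, acd, ade, bce, cde

giving chain groups C_0 ≅ Z^5, C_1 ≅ Z^9, C_2 ≅ Z^6.

∂_1: C_1 → C_0 sends each edge [p,q] (with p < q) to q − p. For instance
  ∂ad = d − a.
The resulting 5×9 matrix has rank 4, and its Smith normal form has invariant factors (1,1,1,1).

The boundary map ∂_2: C_2 → C_1 acts by ∂[p,q,r] = [q,r] − [p,r] + [p,q]. For instance
  ∂ade = de − ae + ad,
  ∂bce = ce − be + bc.
The 9×6 boundary matrix has rank 5 and Smith normal form diag(1,1,1,1,1).

Reading off H_k = ker ∂_k / im ∂_{k+1}:

  H_0: rank C_0 − rank ∂_1 = 5 − 4 = 1, and the invariant factors of ∂_1 are all 1, so H_0 = Z.
  H_1: rank ker ∂_1 − rank ∂_2 = (9 − 4) − 5 = 0, and the invariant factors of ∂_2 are all 1, so H_1 = 0.
  H_2: rank ker ∂_2 − rank ∂_3 = (6 − 5) − 0 = 1, and there is no ∂_3, so H_2 = Z.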